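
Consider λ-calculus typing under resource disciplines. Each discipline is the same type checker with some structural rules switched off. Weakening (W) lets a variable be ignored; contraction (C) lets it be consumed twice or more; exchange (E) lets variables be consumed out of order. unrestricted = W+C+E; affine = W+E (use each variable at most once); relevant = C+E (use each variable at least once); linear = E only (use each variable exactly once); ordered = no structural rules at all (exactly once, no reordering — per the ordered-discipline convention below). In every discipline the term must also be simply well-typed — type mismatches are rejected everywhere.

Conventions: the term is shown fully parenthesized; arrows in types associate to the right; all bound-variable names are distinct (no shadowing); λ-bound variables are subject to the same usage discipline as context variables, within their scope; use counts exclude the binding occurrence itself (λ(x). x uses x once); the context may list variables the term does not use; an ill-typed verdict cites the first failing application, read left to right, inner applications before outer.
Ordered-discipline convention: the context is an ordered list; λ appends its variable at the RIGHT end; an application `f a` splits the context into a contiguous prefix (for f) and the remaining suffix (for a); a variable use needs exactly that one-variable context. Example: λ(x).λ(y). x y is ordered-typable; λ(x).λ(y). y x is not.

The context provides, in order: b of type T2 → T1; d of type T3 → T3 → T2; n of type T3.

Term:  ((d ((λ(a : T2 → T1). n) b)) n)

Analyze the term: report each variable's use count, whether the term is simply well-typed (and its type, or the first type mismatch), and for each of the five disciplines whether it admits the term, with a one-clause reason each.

usage: b=1, d=1, n=2, a (bound)=0
use order (left to right): d, n, b, n
typing: the term checks, with type T2
ordered: ✗ — n ×2 used more than once (contraction); a left unused
linear: ✗ — n ×2 used more than once (contraction); a left unused
affine: ✗ — n ×2 used more than once (contraction)
relevant: ✗ — a left unused
unrestricted: ✓ — simply typable at T2; W, C, E all held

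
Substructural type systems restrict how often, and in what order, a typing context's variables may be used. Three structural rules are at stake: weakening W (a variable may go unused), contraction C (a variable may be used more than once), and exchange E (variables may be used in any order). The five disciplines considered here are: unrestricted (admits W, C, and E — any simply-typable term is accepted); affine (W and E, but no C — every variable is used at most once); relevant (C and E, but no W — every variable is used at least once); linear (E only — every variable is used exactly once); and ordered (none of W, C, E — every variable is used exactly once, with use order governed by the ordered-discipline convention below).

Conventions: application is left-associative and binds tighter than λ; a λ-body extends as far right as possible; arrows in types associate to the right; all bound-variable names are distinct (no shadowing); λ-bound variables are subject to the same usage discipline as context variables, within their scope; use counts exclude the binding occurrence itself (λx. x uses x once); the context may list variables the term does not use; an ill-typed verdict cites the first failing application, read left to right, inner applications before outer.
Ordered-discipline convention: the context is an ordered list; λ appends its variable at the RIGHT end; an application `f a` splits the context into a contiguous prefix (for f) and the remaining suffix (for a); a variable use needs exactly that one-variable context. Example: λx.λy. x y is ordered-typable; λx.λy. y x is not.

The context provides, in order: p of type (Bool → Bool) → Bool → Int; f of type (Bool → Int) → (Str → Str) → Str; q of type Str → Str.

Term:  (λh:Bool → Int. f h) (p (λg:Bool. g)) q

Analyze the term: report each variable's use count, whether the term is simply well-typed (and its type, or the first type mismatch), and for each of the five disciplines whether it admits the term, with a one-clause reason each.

variable uses: p: 1, f: 1, q: 1, h (λ-bound): 1, g (λ-bound): 1
order of uses: f, h, p, g, q
typing: the term checks, with type Str
ordered: ✗ — no ordered split (uses run f, h, p, g, q)
linear: ✓ — p, f, q, h, g: one use apiece
affine: ✓ — no duplicate uses among p, f, q, h, g
relevant: ✓ — every one of p, f, q, h, g appears
unrestricted: ✓ — well-typed at Str; no restrictions here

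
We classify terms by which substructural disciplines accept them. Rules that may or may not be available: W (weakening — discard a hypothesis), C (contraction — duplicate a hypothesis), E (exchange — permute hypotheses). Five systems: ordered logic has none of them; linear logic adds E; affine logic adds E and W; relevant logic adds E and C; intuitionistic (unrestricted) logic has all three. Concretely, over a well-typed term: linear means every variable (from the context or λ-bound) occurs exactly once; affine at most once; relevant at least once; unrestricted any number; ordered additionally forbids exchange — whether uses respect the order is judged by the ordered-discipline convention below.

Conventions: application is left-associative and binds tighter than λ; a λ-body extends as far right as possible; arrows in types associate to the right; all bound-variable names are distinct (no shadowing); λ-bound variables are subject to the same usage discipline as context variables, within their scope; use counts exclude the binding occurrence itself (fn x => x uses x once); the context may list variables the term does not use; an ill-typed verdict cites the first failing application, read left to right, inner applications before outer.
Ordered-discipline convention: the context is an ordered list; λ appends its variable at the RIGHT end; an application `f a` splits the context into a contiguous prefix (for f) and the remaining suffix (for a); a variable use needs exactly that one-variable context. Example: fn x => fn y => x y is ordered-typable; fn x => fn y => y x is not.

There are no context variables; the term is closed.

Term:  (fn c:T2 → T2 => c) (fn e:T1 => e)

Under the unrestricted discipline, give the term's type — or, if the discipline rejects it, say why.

not well-typed under unrestricted — the type mismatch rejects it
counts: c [bound] ×1, e [bound] ×1
uses in reading order: c, e
typing: ill-typed: an application expects T2 → T2 but receives T1 → T1
across the five disciplines: ordered ✗; linear ✗; affine ✗; relevant ✗; unrestricted ✗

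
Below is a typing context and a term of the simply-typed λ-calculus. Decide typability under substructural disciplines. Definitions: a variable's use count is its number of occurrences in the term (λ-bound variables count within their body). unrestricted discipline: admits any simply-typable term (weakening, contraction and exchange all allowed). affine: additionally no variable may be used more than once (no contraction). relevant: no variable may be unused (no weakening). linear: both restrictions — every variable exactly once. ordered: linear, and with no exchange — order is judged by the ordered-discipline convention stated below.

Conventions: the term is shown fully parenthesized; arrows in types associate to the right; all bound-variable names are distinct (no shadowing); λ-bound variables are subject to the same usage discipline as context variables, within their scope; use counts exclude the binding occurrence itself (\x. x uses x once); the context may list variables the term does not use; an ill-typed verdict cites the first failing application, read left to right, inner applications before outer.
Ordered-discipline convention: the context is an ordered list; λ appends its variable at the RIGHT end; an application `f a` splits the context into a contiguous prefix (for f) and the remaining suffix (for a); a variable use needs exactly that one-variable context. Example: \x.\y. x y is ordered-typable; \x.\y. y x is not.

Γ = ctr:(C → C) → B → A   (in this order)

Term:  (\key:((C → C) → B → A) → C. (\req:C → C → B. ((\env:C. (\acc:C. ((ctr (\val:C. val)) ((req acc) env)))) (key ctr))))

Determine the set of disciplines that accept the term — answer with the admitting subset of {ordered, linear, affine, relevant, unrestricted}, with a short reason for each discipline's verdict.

accepted by: relevant, unrestricted
variable uses: ctr: 2; key (bound): 1; req (bound): 1; env (bound): 1; acc (bound): 1; val (bound): 1
use order (left to right): ctr, val, req, acc, env, key, ctr
typing: well-typed at (((C → C) → B → A) → C) → (C → C → B) → C → A
ordered ✗ (repeated use of ctr ×2)
linear ✗ (repeated use of ctr ×2)
affine ✗ (repeated use of ctr ×2)
relevant ✓ (ctr, key, req, env, acc, val: all used, weakening unneeded)
unrestricted ✓ (typability at (((C → C) → B → A) → C) → (C → C → B) → C → A is all that's needed)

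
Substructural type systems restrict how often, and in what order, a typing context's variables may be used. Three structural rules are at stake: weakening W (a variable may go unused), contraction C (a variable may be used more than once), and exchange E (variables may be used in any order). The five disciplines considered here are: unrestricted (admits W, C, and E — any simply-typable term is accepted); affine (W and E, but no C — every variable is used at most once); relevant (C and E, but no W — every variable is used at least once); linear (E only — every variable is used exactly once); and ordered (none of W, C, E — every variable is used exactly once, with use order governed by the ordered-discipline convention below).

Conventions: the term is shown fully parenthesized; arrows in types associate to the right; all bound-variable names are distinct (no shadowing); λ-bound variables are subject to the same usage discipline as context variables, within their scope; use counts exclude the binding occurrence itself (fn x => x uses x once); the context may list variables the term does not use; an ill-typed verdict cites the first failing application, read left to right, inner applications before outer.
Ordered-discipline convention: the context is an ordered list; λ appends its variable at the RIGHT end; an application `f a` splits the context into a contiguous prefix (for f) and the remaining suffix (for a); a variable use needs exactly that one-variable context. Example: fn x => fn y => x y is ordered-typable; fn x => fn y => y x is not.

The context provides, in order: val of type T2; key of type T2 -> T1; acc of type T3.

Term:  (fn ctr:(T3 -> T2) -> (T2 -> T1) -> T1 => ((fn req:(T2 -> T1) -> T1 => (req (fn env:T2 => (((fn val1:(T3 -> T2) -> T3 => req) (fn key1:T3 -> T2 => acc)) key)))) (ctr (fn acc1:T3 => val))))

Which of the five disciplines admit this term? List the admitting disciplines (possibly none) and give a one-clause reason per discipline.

admitted in: unrestricted
variable uses: val: 1, key: 1, acc: 1, ctr (bound): 1, req (bound): 2, env (bound): 0, val1 (bound): 0, key1 (bound): 0, acc1 (bound): 0
left-to-right use order: req, req, acc, key, ctr, val
typing: well-typed — term : ((T3 -> T2) -> (T2 -> T1) -> T1) -> T1
ordered: ✗ — uses contraction: req ×2; needs weakening: env, val1, key1, acc1 unused
linear: ✗ — uses contraction: req ×2; needs weakening: env, val1, key1, acc1 unused
affine: ✗ — uses contraction: req ×2
relevant: ✗ — needs weakening: env, val1, key1, acc1 unused
unrestricted: ✓ — simply typable at ((T3 -> T2) -> (T2 -> T1) -> T1) -> T1; W, C, E all held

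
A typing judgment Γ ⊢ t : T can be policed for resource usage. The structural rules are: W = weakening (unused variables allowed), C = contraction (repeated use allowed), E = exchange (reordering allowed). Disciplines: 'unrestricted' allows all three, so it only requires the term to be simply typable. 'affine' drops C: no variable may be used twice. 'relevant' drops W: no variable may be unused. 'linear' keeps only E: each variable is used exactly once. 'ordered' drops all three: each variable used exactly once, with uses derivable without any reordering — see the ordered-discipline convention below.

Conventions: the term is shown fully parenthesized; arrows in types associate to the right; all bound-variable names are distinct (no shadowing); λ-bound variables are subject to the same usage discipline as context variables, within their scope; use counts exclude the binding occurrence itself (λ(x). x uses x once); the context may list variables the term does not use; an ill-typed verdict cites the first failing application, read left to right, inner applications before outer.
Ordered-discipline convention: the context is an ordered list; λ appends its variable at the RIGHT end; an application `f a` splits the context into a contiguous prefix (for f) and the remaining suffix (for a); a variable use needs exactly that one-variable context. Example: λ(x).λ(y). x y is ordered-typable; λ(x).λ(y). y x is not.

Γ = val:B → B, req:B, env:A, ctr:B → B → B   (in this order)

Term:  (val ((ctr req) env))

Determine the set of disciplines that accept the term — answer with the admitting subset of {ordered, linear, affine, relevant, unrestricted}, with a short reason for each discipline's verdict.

admitting disciplines: none
variable uses: val=1, req=1, env=1, ctr=1
use order (left to right): val, ctr, req, env
typing: ill-typed: argument of type A where B is required
ordered: ✗, not simply typable
linear: ✗, fails simple typing
affine: ✗, a type mismatch blocks all five
relevant: ✗, the type mismatch rejects it
unrestricted: ✗, not simply typable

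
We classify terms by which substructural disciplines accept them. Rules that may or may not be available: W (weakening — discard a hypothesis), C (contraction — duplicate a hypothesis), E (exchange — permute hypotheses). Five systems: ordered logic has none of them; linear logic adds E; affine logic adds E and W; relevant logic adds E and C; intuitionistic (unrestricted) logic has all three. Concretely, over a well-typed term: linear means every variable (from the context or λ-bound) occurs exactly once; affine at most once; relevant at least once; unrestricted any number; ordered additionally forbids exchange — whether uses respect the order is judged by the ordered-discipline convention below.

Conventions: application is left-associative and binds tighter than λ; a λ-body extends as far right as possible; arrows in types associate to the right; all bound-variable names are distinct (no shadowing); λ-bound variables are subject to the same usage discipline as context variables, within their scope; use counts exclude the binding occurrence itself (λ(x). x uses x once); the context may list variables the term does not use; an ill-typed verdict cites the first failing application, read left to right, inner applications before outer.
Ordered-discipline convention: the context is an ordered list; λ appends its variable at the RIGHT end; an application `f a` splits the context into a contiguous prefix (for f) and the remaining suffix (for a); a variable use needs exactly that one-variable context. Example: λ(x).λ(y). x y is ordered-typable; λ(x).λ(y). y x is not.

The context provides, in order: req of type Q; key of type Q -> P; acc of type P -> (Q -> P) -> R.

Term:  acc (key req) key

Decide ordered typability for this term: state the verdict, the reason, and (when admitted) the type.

no — repeated use of key ×2
use counts: req=1; key=2; acc=1
order of uses: acc, key, req, key
typing: well-typed — term : R
across the five disciplines: ordered ✗ | linear ✗ | affine ✗ | relevant ✓ | unrestricted ✓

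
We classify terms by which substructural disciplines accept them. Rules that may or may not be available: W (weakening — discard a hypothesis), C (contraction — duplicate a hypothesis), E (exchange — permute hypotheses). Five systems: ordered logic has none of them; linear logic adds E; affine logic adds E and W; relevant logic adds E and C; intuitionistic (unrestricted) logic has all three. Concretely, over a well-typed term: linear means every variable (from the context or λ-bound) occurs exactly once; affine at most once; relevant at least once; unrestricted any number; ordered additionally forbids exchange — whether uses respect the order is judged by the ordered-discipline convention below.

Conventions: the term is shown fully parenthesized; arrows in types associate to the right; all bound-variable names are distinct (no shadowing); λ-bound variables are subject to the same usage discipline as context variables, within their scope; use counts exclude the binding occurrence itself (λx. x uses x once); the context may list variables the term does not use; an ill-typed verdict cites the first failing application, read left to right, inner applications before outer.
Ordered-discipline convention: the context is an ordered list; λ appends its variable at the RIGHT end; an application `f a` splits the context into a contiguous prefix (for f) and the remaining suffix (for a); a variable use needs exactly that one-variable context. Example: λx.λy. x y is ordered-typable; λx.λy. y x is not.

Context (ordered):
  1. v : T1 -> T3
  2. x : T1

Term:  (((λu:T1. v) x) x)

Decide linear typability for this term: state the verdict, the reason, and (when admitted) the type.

no — needs contraction — x ×2; unused: u — weakening required
counts: v=1; x=2; u [bound]=0
uses in reading order: v, x, x
typing: well-typed — term : T3
summary: ordered ✗; linear ✗; affine ✗; relevant ✗; unrestricted ✓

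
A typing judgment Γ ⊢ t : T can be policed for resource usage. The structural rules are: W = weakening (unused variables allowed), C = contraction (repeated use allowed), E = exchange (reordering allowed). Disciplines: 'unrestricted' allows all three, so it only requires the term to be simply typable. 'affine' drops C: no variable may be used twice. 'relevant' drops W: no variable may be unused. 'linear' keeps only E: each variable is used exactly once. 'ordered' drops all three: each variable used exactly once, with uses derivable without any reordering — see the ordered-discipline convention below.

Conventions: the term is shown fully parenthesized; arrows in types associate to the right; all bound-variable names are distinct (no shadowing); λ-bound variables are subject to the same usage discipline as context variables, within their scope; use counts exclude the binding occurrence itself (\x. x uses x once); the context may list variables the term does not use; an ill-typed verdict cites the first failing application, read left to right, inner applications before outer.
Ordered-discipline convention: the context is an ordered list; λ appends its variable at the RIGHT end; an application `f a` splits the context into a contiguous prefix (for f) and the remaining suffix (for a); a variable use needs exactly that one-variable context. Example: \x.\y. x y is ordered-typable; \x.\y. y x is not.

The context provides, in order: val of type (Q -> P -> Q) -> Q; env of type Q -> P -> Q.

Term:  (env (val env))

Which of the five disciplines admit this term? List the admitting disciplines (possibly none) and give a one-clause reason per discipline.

accepted by: relevant, unrestricted
variable uses: val ×1, env ×2
order of uses: env, val, env
typing: ✓ — P -> Q
ordered: ✗ — needs contraction — env ×2
linear: ✗ — needs contraction — env ×2
affine: ✗ — needs contraction — env ×2
relevant: ✓ — val, env: all used, weakening unneeded
unrestricted: ✓ — typability at P -> Q is all that's needed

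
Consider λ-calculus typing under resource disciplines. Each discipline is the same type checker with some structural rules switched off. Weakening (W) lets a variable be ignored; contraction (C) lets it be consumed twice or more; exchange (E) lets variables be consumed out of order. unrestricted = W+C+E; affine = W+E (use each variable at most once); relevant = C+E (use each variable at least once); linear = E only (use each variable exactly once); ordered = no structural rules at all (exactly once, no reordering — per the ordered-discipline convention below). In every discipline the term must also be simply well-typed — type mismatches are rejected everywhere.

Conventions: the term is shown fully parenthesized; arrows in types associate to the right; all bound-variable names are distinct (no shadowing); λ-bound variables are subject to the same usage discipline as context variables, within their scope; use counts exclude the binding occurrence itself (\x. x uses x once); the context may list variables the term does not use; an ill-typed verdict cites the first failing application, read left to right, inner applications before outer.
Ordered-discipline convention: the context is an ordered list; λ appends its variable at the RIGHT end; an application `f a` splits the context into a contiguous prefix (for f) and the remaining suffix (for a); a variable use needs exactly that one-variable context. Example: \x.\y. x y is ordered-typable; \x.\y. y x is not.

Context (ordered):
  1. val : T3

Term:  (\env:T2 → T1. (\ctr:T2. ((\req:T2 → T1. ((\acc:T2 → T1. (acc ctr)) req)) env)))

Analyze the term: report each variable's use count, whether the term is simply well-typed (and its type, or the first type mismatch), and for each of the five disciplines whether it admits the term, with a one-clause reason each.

counts: val ×0; env (λ-bound) ×1; ctr (λ-bound) ×1; req (λ-bound) ×1; acc (λ-bound) ×1
left-to-right use order: acc, ctr, req, env
typing: the term checks, with type (T2 → T1) → T2 → T1
ordered: ✗, val never used (weakening)
linear: ✗, val never used (weakening)
affine: ✓, val, env, ctr, req, acc: no repeats, contraction unneeded
relevant: ✗, val never used (weakening)
unrestricted: ✓, well-typed at (T2 → T1) → T2 → T1; no restrictions here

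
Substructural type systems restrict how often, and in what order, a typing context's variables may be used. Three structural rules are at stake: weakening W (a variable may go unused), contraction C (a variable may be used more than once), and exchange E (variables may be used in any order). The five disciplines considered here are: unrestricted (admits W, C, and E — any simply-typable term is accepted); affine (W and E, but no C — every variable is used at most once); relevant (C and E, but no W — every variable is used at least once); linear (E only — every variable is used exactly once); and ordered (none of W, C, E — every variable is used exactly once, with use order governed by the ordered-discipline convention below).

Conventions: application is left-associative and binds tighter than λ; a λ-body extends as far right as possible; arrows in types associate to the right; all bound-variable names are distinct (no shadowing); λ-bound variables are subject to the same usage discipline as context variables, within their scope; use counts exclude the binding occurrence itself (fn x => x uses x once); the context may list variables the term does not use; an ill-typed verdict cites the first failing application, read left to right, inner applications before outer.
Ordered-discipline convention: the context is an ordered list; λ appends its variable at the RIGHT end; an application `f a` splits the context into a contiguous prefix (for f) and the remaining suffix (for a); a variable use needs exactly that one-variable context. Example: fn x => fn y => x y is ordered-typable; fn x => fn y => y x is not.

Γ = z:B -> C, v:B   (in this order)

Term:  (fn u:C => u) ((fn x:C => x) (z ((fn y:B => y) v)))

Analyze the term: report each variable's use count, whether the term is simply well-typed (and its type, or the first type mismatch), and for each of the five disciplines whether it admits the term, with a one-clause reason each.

variable uses: z: 1, v: 1, u [bound]: 1, x [bound]: 1, y [bound]: 1
use order (left to right): u, x, z, y, v
typing: the term checks, with type C
ordered: ✓, one use each (z, v, u, x, y); ordered split holds
linear: ✓, z, v, u, x, y: one use apiece
affine: ✓, at most one use each (z, v, u, x, y)
relevant: ✓, none of z, v, u, x, y goes unused
unrestricted: ✓, type-checks (C) and nothing is barred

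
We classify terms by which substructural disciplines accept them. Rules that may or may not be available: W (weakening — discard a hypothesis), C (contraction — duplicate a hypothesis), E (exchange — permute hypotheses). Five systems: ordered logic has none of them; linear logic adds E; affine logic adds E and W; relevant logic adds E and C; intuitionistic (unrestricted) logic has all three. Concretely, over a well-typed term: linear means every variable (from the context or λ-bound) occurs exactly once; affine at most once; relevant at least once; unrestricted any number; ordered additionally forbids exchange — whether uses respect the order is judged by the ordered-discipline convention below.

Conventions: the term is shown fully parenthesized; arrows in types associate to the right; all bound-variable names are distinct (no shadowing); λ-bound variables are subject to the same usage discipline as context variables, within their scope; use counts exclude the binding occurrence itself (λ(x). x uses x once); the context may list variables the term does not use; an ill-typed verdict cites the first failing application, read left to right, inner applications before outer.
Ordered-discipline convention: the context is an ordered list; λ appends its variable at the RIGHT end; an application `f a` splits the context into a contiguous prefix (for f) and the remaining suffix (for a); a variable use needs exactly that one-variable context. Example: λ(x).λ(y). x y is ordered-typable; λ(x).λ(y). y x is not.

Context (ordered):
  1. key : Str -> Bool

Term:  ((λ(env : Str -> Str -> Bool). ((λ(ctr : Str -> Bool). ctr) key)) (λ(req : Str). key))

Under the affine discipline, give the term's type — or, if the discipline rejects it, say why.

not well-typed under affine — repeated use of key ×2
variable uses: key: 2; env (λ-bound): 0; ctr (λ-bound): 1; req (λ-bound): 0
left-to-right use order: ctr, key, key
typing: ✓ — Str -> Bool
per-discipline verdicts: ordered ✗ | linear ✗ | affine ✗ | relevant ✗ | unrestricted ✓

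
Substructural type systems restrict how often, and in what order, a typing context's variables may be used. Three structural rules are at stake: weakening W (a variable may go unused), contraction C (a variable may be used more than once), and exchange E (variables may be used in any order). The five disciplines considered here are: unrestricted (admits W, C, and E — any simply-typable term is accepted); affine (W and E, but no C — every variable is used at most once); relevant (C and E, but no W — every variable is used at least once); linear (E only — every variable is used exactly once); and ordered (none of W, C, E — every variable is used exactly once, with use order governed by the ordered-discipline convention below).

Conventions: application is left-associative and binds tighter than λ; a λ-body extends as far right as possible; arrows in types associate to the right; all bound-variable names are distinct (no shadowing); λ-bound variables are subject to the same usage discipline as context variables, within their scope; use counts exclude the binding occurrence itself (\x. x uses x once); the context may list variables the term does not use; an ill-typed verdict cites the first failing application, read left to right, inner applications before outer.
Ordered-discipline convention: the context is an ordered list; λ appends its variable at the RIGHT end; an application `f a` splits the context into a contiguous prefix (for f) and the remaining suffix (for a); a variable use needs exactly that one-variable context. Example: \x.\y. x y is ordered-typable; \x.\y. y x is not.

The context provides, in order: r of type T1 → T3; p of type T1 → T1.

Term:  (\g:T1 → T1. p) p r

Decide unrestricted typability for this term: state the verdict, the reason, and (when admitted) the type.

no — a type mismatch blocks all five
counts: r ×1, p ×2, g (λ-bound) ×0
uses in reading order: p, p, r
typing: ill-typed: argument of type T1 → T3 where T1 is required
summary: ordered ✗, linear ✗, affine ✗, relevant ✗, unrestricted ✗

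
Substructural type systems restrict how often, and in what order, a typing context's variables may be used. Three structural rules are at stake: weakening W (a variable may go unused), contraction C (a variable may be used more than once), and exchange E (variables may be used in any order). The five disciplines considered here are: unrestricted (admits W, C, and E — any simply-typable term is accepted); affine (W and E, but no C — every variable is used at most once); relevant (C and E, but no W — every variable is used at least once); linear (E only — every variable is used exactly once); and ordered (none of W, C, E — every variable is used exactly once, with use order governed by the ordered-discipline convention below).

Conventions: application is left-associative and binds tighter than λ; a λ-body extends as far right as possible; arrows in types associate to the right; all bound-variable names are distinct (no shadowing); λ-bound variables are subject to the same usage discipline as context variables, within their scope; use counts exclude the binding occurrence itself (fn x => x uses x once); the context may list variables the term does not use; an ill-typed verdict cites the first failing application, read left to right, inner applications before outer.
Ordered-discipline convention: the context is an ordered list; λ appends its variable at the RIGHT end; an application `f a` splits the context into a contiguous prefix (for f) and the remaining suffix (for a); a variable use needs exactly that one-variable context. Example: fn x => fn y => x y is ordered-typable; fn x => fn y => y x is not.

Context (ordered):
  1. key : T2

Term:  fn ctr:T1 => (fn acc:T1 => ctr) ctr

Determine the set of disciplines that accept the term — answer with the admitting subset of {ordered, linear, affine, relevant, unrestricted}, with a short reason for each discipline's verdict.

accepted by: unrestricted
use counts: key: 0, ctr (bound): 2, acc (bound): 0
uses in reading order: ctr, ctr
typing: the term checks, with type T1 -> T1
ordered: ✗ — ctr ×2 used more than once (contraction); needs weakening: key, acc unused
linear: ✗ — ctr ×2 used more than once (contraction); needs weakening: key, acc unused
affine: ✗ — ctr ×2 used more than once (contraction)
relevant: ✗ — needs weakening: key, acc unused
unrestricted: ✓ — type-checks (T1 -> T1) and nothing is barred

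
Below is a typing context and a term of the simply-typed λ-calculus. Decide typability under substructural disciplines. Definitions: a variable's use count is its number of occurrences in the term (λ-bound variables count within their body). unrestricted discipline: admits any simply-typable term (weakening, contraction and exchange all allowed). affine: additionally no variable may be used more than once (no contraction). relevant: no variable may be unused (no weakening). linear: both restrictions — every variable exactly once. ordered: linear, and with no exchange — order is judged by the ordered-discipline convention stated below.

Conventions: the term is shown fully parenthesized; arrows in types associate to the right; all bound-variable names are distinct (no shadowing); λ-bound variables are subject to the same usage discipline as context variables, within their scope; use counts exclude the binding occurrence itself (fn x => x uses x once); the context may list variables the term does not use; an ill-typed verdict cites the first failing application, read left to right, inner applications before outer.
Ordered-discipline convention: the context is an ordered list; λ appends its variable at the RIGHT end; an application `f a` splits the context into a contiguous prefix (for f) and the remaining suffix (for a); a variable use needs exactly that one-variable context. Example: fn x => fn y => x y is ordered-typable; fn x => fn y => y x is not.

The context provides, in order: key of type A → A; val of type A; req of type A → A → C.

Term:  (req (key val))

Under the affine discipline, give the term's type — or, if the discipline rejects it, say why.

term : A → C
use counts: key: 1×; val: 1×; req: 1×
uses in reading order: req, key, val
typing: well-typed — term : A → C
all disciplines: ordered ✗; linear ✓; affine ✓; relevant ✓; unrestricted ✓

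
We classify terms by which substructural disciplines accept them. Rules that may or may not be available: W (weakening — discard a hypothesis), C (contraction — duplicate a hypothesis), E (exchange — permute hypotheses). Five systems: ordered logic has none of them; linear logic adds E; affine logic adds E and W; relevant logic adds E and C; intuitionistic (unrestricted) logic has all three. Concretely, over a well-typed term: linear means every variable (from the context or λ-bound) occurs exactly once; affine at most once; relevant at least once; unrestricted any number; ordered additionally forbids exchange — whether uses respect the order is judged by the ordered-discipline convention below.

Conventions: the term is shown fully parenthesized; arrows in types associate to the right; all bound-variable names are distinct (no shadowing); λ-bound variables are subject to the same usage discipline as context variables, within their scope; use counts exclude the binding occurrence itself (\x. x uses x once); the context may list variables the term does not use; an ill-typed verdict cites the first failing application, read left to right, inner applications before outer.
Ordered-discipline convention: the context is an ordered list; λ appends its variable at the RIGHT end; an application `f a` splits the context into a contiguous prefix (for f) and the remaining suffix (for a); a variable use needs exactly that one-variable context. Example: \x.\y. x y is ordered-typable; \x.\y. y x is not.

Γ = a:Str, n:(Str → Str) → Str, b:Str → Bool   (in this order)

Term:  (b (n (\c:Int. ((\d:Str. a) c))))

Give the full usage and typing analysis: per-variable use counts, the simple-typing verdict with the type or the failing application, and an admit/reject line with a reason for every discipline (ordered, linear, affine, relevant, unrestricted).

usage: a ×1; n ×1; b ×1; c [bound] ×1; d [bound] ×0
uses in reading order: b, n, a, c
typing: ill-typed: argument of type Int where Str is required
ordered: ✗, fails simple typing
linear: ✗, a type mismatch blocks all five
affine: ✗, the type mismatch rejects it
relevant: ✗, not simply typable
unrestricted: ✗, fails simple typing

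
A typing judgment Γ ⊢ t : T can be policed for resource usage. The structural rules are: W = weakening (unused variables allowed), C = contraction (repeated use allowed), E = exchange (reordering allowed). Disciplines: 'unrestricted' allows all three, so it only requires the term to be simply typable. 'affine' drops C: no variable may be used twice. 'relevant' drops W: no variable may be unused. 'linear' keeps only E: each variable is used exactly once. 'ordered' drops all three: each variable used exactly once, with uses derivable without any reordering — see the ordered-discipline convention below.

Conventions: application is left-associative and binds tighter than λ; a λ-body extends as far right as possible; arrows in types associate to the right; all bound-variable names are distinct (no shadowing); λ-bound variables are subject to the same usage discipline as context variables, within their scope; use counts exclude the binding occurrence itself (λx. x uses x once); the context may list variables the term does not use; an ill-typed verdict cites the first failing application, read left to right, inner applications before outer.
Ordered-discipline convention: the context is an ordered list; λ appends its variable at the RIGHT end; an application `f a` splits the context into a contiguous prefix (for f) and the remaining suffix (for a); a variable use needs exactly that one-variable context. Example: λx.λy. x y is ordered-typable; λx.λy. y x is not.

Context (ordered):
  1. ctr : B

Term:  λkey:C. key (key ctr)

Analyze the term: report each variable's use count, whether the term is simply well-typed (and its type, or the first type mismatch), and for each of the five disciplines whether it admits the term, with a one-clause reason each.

usage: ctr: 1, key (λ-bound): 2
order of uses: key, key, ctr
typing: ill-typed: non-arrow in function slot: C
ordered ✗ (a type mismatch blocks all five)
linear ✗ (the type mismatch rejects it)
affine ✗ (not simply typable)
relevant ✗ (fails simple typing)
unrestricted ✗ (a type mismatch blocks all five)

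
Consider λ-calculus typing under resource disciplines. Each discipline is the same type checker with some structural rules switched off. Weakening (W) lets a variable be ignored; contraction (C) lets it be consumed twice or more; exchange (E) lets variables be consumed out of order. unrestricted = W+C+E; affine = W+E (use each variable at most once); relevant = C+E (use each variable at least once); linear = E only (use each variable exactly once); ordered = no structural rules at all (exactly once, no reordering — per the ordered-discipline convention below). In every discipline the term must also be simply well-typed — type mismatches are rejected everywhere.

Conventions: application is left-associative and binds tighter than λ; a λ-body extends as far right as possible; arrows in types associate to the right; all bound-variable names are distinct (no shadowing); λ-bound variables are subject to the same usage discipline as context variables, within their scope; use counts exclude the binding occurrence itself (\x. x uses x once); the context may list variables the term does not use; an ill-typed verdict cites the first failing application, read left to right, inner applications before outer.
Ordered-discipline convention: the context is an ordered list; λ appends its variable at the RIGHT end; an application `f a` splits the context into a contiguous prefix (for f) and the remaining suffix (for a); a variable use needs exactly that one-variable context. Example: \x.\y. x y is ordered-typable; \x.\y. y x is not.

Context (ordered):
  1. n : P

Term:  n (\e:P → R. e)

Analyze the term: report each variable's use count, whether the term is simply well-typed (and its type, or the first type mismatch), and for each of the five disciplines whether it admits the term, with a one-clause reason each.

usage: n=1, e [bound]=1
left-to-right use order: n, e
typing: ill-typed: non-function type P applied to an argument
ordered: ✗ — not simply typable
linear: ✗ — fails simple typing
affine: ✗ — a type mismatch blocks all five
relevant: ✗ — the type mismatch rejects it
unrestricted: ✗ — not simply typable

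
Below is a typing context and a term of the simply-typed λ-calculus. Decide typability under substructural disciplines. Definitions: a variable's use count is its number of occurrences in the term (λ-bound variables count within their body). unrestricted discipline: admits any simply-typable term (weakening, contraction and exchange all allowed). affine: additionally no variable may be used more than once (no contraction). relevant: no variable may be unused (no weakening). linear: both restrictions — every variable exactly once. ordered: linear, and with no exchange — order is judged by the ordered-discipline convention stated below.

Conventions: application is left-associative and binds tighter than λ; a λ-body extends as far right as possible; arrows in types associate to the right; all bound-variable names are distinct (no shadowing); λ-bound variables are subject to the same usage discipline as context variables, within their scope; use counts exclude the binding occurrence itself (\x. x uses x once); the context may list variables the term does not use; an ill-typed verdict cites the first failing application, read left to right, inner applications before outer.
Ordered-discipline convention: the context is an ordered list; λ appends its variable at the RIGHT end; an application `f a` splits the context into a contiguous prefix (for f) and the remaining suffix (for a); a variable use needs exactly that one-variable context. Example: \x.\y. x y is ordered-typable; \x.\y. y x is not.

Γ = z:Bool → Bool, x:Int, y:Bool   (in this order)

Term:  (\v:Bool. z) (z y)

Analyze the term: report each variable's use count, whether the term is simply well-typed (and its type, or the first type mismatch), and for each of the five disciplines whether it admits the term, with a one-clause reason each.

usage: z: 2×, x: 0×, y: 1×, v (λ-bound): 0×
uses in reading order: z, z, y
typing: ✓ — Bool → Bool
ordered: ✗ — needs contraction — z ×2; needs weakening: x, v unused
linear: ✗ — needs contraction — z ×2; needs weakening: x, v unused
affine: ✗ — needs contraction — z ×2
relevant: ✗ — needs weakening: x, v unused
unrestricted: ✓ — simply typable at Bool → Bool; W, C, E all held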